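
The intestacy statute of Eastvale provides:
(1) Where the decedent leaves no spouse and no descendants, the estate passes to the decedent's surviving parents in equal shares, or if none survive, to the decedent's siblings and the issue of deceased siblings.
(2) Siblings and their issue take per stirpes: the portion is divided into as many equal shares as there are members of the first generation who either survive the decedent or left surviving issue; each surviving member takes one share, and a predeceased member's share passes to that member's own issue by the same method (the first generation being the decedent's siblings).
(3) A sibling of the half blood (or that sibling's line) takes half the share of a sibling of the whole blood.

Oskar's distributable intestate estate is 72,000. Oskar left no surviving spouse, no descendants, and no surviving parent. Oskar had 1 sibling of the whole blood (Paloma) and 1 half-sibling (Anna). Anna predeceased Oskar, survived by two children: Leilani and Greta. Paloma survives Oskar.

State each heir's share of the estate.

Leilani: 12,000; Greta: 12,000; Paloma: 48,000

The entire 72,000 passes to the siblings and their issue.
Counting each half-blood sibling's line as half a unit, there are 3/2 units in 72,000, so one unit is 48,000. Whole-blood lines (Paloma) take 48,000 each; half-blood lines (Anna) take 24,000 each.
Anna's share (24,000) is divided into 2 shares of 12,000: Leilani and Greta each take 12,000.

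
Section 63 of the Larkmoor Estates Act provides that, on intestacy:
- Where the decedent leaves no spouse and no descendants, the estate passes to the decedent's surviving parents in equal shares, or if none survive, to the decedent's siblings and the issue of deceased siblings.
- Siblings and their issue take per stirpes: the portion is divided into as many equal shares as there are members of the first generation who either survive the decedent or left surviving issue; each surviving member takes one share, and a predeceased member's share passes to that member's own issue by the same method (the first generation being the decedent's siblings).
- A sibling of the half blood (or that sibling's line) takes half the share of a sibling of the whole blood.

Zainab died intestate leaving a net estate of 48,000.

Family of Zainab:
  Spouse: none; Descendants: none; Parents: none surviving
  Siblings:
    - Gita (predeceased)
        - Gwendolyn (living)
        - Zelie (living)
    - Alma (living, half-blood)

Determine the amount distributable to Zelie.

Zelie receives 16,000.

The entire 48,000 passes to the siblings and their issue.
Counting each half-blood sibling's line as half a unit, there are 3/2 units in 48,000, so one unit is 32,000. Whole-blood lines (Gita) take 32,000 each; half-blood lines (Alma) take 16,000 each.
Gita's share (32,000) is divided into 2 shares of 16,000: Gwendolyn and Zelie each take 16,000.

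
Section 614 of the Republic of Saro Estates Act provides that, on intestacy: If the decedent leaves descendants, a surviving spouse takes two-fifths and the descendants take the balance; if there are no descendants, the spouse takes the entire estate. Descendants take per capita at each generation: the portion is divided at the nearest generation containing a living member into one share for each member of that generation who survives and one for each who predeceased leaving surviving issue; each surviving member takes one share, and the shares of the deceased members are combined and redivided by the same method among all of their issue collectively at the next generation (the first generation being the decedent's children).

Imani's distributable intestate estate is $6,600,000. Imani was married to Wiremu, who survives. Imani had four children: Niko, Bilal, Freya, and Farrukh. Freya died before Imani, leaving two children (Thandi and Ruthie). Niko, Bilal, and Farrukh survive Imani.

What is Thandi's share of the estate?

Thandi receives $495,000.

Wiremu takes two-fifths of $6,600,000 = $2,640,000. The remaining $3,960,000 passes to the descendants.
The descendants' portion ($3,960,000) is divided at the children's generation into 4 shares of $990,000. Niko, Bilal, and Farrukh each take $990,000. The remaining share for the deceased Freya ($990,000) is carried to the next generation.
That pool ($990,000) is divided at the grandchildren's generation equally among Thandi and Ruthie: $495,000 each.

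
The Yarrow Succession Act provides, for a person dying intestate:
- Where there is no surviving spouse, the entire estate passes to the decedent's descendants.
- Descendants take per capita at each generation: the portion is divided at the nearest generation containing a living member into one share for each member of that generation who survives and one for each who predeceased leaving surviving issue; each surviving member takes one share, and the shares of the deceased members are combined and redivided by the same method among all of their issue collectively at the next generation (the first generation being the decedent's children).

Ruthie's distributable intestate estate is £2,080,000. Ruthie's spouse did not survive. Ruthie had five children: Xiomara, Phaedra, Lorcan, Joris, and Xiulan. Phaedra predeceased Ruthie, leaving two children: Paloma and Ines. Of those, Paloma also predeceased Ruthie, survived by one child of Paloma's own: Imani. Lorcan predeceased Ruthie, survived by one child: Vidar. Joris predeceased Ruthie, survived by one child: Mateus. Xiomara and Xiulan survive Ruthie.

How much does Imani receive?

The entire £2,080,000 passes to the descendants.
That amount (£2,080,000) is divided at the children's generation into 5 shares of £416,000. Xiomara and Xiulan each take £416,000. The 3 shares of the deceased (Phaedra, Lorcan, and Joris) are combined into a pool of £1,248,000.
That pool (£1,248,000) is divided at the grandchildren's generation into 4 shares of £312,000. Ines, Vidar, and Mateus each take £312,000. The remaining share for the deceased Paloma (£312,000) is carried to the next generation.
That pool (£312,000) passes entirely to Imani, the sole taker at the great-grandchildren's generation.

Imani receives £312,000.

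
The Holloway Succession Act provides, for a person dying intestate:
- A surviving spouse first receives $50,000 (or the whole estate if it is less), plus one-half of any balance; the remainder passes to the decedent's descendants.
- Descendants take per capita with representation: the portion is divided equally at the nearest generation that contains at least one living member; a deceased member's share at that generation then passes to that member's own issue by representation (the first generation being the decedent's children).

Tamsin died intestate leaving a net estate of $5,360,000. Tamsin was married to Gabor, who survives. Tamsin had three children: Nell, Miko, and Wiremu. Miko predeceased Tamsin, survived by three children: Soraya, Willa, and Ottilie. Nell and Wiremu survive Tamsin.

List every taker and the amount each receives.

Gabor: $2,705,000; Nell: $885,000; Soraya: $295,000; Willa: $295,000; Ottilie: $295,000; Wiremu: $885,000

Gabor first takes $50,000, leaving a balance of $5,310,000. Gabor then takes one-half of the balance ($2,655,000), for a total of $2,705,000. The remaining $2,655,000 passes to the descendants.
The descendants' portion ($2,655,000) is divided into 3 shares of $885,000: Nell and Wiremu each take $885,000; Miko's $885,000 share passes to Miko's issue.
Miko's share ($885,000) is divided into 3 shares of $295,000: Soraya, Willa, and Ottilie each take $295,000.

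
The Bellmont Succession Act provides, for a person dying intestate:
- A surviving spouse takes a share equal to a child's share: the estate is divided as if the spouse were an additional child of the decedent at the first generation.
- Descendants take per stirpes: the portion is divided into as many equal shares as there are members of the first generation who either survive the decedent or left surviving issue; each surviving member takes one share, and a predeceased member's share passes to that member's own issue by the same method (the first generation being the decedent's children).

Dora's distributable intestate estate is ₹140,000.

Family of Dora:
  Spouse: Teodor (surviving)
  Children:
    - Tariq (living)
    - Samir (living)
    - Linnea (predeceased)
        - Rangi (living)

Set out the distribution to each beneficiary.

The spouse counts as an additional share at the children's level, so there are 4 primary shares of ₹35,000. Teodor takes one such share (₹35,000).
The children's combined portion (₹105,000) is divided into 3 shares of ₹35,000: Tariq and Samir each take ₹35,000; Linnea's ₹35,000 share passes to Linnea's issue.
Linnea's share (₹35,000) passes entirely to Rangi.

Teodor: ₹35,000; Tariq: ₹35,000; Samir: ₹35,000; Rangi: ₹35,000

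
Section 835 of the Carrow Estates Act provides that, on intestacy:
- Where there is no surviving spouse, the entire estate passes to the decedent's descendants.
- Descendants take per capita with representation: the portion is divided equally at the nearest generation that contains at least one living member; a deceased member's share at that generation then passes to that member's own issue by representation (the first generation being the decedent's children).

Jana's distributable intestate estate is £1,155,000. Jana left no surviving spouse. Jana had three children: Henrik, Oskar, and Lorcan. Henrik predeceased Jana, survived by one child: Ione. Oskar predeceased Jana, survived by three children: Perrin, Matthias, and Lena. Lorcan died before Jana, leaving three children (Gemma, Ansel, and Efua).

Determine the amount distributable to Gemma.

Gemma receives £165,000.

The entire £1,155,000 passes to the descendants.
No child survives, so the initial division is made at the grandchildren's generation.
That amount (£1,155,000) is divided into 7 shares of £165,000: Ione, Perrin, Matthias, Lena, Gemma, Ansel, and Efua each take £165,000.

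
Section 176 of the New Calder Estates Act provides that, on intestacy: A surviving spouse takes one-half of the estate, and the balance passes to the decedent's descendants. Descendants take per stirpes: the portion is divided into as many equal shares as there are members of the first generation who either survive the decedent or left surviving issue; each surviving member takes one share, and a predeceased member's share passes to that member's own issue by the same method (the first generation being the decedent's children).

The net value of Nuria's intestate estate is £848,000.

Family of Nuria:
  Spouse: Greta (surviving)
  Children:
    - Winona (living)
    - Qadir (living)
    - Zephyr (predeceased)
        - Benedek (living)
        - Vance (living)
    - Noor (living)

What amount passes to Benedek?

Benedek receives £53,000.

Greta takes one-half of £848,000 = £424,000. The remaining £424,000 passes to the descendants.
The descendants' portion (£424,000) is divided into 4 shares of £106,000: Winona, Qadir, and Noor each take £106,000; Zephyr's £106,000 share passes to Zephyr's issue.
Zephyr's share (£106,000) is divided into 2 shares of £53,000: Benedek and Vance each take £53,000.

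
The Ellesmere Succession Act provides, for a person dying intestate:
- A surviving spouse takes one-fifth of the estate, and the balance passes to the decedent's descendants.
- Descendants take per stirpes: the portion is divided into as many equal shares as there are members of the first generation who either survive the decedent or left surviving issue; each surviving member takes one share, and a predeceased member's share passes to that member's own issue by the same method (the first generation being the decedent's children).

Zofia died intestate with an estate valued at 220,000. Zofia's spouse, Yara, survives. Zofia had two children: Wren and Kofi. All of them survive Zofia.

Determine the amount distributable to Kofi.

Kofi receives 88,000.

Yara takes one-fifth of 220,000 = 44,000. The remaining 176,000 passes to the descendants.
The descendants' portion (176,000) is divided into 2 shares of 88,000: Wren and Kofi each take 88,000.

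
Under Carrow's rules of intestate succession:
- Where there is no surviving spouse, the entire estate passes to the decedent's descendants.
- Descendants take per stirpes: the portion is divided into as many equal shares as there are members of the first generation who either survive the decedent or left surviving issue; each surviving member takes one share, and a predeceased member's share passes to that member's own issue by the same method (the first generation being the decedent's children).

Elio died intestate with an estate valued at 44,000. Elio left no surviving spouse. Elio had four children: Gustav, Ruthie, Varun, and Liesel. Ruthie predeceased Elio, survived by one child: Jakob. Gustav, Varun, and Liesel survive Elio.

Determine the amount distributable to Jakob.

Jakob receives 11,000.

The entire 44,000 passes to the descendants.
That amount (44,000) is divided into 4 shares of 11,000: Gustav, Varun, and Liesel each take 11,000; Ruthie's 11,000 share passes to Ruthie's issue.
Ruthie's share (11,000) passes entirely to Jakob.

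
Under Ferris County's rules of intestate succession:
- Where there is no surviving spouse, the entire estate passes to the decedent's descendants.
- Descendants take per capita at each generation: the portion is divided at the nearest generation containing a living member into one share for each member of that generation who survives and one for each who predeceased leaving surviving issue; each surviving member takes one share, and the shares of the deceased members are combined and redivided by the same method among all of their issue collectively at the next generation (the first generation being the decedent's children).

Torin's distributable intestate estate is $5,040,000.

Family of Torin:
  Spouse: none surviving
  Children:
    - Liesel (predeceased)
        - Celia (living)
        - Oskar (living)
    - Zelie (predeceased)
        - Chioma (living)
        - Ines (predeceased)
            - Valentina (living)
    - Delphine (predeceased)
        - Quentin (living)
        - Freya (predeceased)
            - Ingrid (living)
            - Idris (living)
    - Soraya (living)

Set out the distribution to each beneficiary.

The entire $5,040,000 passes to the descendants.
That amount ($5,040,000) is divided at the children's generation into 4 shares of $1,260,000. Soraya takes $1,260,000. The 3 shares of the deceased (Liesel, Zelie, and Delphine) are combined into a pool of $3,780,000.
That pool ($3,780,000) is divided at the grandchildren's generation into 6 shares of $630,000. Celia, Oskar, Chioma, and Quentin each take $630,000. The 2 shares of the deceased (Ines and Freya) are combined into a pool of $1,260,000.
That pool ($1,260,000) is divided at the great-grandchildren's generation equally among Valentina, Ingrid, and Idris: $420,000 each.

Celia: $630,000; Oskar: $630,000; Chioma: $630,000; Valentina: $420,000; Quentin: $630,000; Ingrid: $420,000; Idris: $420,000; Soraya: $1,260,000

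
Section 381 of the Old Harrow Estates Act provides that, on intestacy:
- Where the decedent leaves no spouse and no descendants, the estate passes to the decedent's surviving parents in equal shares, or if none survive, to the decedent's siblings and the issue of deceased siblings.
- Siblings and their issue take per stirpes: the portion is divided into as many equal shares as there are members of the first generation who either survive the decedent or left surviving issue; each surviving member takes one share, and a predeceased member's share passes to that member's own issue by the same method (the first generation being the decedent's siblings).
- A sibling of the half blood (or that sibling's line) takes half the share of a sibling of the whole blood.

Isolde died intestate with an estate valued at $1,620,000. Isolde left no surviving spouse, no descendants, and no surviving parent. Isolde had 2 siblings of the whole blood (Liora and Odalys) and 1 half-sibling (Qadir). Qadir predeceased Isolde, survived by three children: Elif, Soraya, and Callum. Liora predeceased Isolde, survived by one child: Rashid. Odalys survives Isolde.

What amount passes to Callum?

Callum receives $108,000.

The entire $1,620,000 passes to the siblings and their issue.
Counting each half-blood sibling's line as half a unit, there are 5/2 units in $1,620,000, so one unit is $648,000. Whole-blood lines (Liora and Odalys) take $648,000 each; half-blood lines (Qadir) take $324,000 each.
Qadir's share ($324,000) is divided into 3 shares of $108,000: Elif, Soraya, and Callum each take $108,000.
Liora's share ($648,000) passes entirely to Rashid.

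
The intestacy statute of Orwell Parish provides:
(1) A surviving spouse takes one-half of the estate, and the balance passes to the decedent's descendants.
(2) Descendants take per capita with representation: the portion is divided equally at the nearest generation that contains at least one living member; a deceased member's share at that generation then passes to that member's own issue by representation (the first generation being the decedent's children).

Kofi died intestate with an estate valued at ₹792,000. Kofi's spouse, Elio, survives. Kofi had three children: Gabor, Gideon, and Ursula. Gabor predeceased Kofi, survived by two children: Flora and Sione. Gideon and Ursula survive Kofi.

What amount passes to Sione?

Elio takes one-half of ₹792,000 = ₹396,000. The remaining ₹396,000 passes to the descendants.
The descendants' portion (₹396,000) is divided into 3 shares of ₹132,000: Gideon and Ursula each take ₹132,000; Gabor's ₹132,000 share passes to Gabor's issue.
Gabor's share (₹132,000) is divided into 2 shares of ₹66,000: Flora and Sione each take ₹66,000.

Sione receives ₹66,000.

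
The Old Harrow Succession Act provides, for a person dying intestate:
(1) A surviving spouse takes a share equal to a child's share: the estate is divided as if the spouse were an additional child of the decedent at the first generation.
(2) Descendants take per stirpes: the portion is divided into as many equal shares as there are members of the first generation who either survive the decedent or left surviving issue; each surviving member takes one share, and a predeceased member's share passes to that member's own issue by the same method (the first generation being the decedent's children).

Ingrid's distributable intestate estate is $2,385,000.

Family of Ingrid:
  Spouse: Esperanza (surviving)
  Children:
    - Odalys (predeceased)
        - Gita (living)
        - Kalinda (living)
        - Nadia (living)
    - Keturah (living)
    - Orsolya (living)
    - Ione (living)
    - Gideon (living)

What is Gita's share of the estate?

Gita receives $132,500.

The spouse counts as an additional share at the children's level, so there are 6 primary shares of $397,500. Esperanza takes one such share ($397,500).
The children's combined portion ($1,987,500) is divided into 5 shares of $397,500: Keturah, Orsolya, Ione, and Gideon each take $397,500; Odalys's $397,500 share passes to Odalys's issue.
Odalys's share ($397,500) is divided into 3 shares of $132,500: Gita, Kalinda, and Nadia each take $132,500.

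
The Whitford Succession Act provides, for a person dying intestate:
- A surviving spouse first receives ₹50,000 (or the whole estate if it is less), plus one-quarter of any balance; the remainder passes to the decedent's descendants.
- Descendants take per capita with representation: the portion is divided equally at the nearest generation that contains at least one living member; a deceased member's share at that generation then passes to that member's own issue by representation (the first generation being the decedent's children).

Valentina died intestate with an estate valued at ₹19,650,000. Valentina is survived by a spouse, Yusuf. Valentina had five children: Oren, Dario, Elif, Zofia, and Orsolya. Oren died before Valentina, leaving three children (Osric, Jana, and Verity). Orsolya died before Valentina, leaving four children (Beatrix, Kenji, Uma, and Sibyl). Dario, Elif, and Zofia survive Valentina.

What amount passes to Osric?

Osric receives ₹980,000.

Yusuf first takes ₹50,000, leaving a balance of ₹19,600,000. Yusuf then takes one-quarter of the balance (₹4,900,000), for a total of ₹4,950,000. The remaining ₹14,700,000 passes to the descendants.
The descendants' portion (₹14,700,000) is divided into 5 shares of ₹2,940,000: Dario, Elif, and Zofia each take ₹2,940,000; Oren's ₹2,940,000 share passes to Oren's issue; Orsolya's ₹2,940,000 share passes to Orsolya's issue.
Oren's share (₹2,940,000) is divided into 3 shares of ₹980,000: Osric, Jana, and Verity each take ₹980,000.
Orsolya's share (₹2,940,000) is divided into 4 shares of ₹735,000: Beatrix, Kenji, Uma, and Sibyl each take ₹735,000.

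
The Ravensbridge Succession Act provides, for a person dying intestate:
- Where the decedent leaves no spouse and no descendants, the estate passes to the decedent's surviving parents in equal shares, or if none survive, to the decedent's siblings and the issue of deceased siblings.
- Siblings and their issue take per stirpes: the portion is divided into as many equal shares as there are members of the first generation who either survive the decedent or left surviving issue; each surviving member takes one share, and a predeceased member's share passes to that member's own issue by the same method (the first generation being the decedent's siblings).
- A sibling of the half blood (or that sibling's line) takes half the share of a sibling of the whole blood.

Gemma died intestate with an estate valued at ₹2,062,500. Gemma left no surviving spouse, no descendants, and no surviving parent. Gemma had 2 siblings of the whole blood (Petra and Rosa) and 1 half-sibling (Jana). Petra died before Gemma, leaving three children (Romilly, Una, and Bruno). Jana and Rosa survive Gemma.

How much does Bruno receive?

Bruno receives ₹275,000.

The entire ₹2,062,500 passes to the siblings and their issue.
Counting each half-blood sibling's line as half a unit, there are 5/2 units in ₹2,062,500, so one unit is ₹825,000. Whole-blood lines (Petra and Rosa) take ₹825,000 each; half-blood lines (Jana) take ₹412,500 each.
Petra's share (₹825,000) is divided into 3 shares of ₹275,000: Romilly, Una, and Bruno each take ₹275,000.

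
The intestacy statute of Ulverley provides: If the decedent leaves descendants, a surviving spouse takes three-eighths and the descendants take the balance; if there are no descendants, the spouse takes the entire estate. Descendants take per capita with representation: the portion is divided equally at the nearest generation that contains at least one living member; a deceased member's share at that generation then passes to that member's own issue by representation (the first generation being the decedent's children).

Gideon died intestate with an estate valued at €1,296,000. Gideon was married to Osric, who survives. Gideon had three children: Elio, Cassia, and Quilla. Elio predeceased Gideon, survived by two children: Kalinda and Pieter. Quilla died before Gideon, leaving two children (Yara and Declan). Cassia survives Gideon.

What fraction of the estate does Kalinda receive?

Kalinda receives 5/48 of the estate.

Osric takes three-eighths of €1,296,000 = €486,000. The remaining €810,000 passes to the descendants.
The descendants' portion (€810,000) is divided into 3 shares of €270,000: Cassia takes €270,000; Elio's €270,000 share passes to Elio's issue; Quilla's €270,000 share passes to Quilla's issue.
Elio's share (€270,000) is divided into 2 shares of €135,000: Kalinda and Pieter each take €135,000.
Quilla's share (€270,000) is divided into 2 shares of €135,000: Yara and Declan each take €135,000.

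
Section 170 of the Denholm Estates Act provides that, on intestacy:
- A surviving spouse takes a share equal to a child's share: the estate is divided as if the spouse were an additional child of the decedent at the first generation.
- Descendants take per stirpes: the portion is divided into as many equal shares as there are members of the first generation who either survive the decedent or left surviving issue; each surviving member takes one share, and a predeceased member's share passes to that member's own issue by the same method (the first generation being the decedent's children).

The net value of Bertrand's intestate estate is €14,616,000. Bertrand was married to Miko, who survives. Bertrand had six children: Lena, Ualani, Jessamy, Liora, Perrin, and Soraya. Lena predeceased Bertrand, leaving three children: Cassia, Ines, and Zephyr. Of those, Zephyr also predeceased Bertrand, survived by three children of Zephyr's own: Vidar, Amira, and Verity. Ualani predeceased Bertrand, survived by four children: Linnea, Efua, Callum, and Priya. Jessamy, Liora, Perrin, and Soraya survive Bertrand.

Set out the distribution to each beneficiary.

The spouse counts as an additional share at the children's level, so there are 7 primary shares of €2,088,000. Miko takes one such share (€2,088,000).
The children's combined portion (€12,528,000) is divided into 6 shares of €2,088,000: Jessamy, Liora, Perrin, and Soraya each take €2,088,000; Lena's €2,088,000 share passes to Lena's issue; Ualani's €2,088,000 share passes to Ualani's issue.
Lena's share (€2,088,000) is divided into 3 shares of €696,000: Cassia and Ines each take €696,000; Zephyr's €696,000 share passes to Zephyr's issue.
Zephyr's share (€696,000) is divided into 3 shares of €232,000: Vidar, Amira, and Verity each take €232,000.
Ualani's share (€2,088,000) is divided into 4 shares of €522,000: Linnea, Efua, Callum, and Priya each take €522,000.

Miko: €2,088,000; Cassia: €696,000; Ines: €696,000; Vidar: €232,000; Amira: €232,000; Verity: €232,000; Linnea: €522,000; Efua: €522,000; Callum: €522,000; Priya: €522,000; Jessamy: €2,088,000; Liora: €2,088,000; Perrin: €2,088,000; Soraya: €2,088,000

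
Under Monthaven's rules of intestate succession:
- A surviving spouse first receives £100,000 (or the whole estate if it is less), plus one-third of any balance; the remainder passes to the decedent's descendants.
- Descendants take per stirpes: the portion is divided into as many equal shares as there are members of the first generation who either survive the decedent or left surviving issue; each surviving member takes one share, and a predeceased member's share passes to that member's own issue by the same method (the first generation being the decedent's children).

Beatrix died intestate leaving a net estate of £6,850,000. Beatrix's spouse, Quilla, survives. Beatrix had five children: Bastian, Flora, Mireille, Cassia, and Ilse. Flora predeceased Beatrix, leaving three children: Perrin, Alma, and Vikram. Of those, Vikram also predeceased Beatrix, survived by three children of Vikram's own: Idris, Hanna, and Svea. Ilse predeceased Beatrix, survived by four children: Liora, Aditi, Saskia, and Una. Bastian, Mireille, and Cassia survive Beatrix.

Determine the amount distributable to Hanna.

Quilla first takes £100,000, leaving a balance of £6,750,000. Quilla then takes one-third of the balance (£2,250,000), for a total of £2,350,000. The remaining £4,500,000 passes to the descendants.
The descendants' portion (£4,500,000) is divided into 5 shares of £900,000: Bastian, Mireille, and Cassia each take £900,000; Flora's £900,000 share passes to Flora's issue; Ilse's £900,000 share passes to Ilse's issue.
Flora's share (£900,000) is divided into 3 shares of £300,000: Perrin and Alma each take £300,000; Vikram's £300,000 share passes to Vikram's issue.
Vikram's share (£300,000) is divided into 3 shares of £100,000: Idris, Hanna, and Svea each take £100,000.
Ilse's share (£900,000) is divided into 4 shares of £225,000: Liora, Aditi, Saskia, and Una each take £225,000.

Hanna receives £100,000.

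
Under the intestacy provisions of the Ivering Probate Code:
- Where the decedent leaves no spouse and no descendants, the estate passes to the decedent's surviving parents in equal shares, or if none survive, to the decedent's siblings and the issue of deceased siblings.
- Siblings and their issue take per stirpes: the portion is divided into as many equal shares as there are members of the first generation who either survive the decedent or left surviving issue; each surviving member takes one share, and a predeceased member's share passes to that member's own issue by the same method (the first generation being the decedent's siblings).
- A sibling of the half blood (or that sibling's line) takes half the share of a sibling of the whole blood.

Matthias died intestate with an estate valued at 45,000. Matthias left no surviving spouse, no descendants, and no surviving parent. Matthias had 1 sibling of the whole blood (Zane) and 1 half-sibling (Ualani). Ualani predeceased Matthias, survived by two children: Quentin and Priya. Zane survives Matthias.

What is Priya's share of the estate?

The entire 45,000 passes to the siblings and their issue.
Counting each half-blood sibling's line as half a unit, there are 3/2 units in 45,000, so one unit is 30,000. Whole-blood lines (Zane) take 30,000 each; half-blood lines (Ualani) take 15,000 each.
Ualani's share (15,000) is divided into 2 shares of 7,500: Quentin and Priya each take 7,500.

Priya receives 7,500.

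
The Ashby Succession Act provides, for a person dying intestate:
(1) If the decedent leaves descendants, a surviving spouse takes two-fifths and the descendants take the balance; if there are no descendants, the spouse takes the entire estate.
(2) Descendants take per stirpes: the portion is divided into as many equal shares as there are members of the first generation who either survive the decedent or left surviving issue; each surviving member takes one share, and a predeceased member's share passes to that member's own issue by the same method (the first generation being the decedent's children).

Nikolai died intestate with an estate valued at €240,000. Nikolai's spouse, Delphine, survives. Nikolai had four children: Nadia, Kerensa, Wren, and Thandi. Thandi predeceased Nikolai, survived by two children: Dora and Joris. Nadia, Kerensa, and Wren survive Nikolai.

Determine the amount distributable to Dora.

Dora receives €18,000.

Delphine takes two-fifths of €240,000 = €96,000. The remaining €144,000 passes to the descendants.
The descendants' portion (€144,000) is divided into 4 shares of €36,000: Nadia, Kerensa, and Wren each take €36,000; Thandi's €36,000 share passes to Thandi's issue.
Thandi's share (€36,000) is divided into 2 shares of €18,000: Dora and Joris each take €18,000.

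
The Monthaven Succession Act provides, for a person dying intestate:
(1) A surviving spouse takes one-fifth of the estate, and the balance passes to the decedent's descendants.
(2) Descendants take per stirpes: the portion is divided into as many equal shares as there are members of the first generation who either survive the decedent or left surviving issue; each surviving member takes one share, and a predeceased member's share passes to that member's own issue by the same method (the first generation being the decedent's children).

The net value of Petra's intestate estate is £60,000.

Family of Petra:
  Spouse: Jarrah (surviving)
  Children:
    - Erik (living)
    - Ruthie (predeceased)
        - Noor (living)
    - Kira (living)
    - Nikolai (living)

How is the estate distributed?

Jarrah takes one-fifth of £60,000 = £12,000. The remaining £48,000 passes to the descendants.
The descendants' portion (£48,000) is divided into 4 shares of £12,000: Erik, Kira, and Nikolai each take £12,000; Ruthie's £12,000 share passes to Ruthie's issue.
Ruthie's share (£12,000) passes entirely to Noor.

Jarrah: £12,000; Erik: £12,000; Noor: £12,000; Kira: £12,000; Nikolai: £12,000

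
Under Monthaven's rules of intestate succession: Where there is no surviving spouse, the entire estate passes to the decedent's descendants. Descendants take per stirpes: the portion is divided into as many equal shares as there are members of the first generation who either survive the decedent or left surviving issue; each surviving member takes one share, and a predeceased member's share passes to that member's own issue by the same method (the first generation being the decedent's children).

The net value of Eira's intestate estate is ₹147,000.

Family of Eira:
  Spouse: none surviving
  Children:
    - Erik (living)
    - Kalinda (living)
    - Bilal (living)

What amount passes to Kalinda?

Kalinda receives ₹49,000.

The entire ₹147,000 passes to the descendants.
That amount (₹147,000) is divided into 3 shares of ₹49,000: Erik, Kalinda, and Bilal each take ₹49,000.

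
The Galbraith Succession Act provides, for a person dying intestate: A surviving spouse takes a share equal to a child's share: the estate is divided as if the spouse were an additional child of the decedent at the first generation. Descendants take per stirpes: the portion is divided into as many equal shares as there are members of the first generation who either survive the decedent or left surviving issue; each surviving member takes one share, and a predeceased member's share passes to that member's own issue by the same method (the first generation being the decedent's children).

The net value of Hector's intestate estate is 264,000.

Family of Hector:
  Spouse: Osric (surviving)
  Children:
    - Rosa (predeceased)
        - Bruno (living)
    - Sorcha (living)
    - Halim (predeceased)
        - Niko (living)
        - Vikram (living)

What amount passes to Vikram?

Vikram receives 33,000.

The spouse counts as an additional share at the children's level, so there are 4 primary shares of 66,000. Osric takes one such share (66,000).
The children's combined portion (198,000) is divided into 3 shares of 66,000: Sorcha takes 66,000; Rosa's 66,000 share passes to Rosa's issue; Halim's 66,000 share passes to Halim's issue.
Rosa's share (66,000) passes entirely to Bruno.
Halim's share (66,000) is divided into 2 shares of 33,000: Niko and Vikram each take 33,000.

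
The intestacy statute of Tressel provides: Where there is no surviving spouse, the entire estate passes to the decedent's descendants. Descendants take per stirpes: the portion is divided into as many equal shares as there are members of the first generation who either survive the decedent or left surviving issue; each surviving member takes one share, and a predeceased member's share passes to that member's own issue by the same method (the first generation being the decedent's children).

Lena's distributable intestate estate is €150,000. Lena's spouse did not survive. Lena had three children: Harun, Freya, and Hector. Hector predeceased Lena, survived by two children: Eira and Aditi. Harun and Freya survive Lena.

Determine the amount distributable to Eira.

The entire €150,000 passes to the descendants.
That amount (€150,000) is divided into 3 shares of €50,000: Harun and Freya each take €50,000; Hector's €50,000 share passes to Hector's issue.
Hector's share (€50,000) is divided into 2 shares of €25,000: Eira and Aditi each take €25,000.

Eira receives €25,000.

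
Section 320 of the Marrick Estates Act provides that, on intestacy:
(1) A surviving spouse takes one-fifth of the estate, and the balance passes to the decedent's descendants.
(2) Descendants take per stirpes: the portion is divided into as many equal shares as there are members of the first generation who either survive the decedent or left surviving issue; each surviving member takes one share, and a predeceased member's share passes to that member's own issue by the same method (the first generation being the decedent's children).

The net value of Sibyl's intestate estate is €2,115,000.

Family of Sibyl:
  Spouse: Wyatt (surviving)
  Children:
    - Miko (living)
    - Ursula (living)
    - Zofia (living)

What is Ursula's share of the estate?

Ursula receives €564,000.

Wyatt takes one-fifth of €2,115,000 = €423,000. The remaining €1,692,000 passes to the descendants.
The descendants' portion (€1,692,000) is divided into 3 shares of €564,000: Miko, Ursula, and Zofia each take €564,000.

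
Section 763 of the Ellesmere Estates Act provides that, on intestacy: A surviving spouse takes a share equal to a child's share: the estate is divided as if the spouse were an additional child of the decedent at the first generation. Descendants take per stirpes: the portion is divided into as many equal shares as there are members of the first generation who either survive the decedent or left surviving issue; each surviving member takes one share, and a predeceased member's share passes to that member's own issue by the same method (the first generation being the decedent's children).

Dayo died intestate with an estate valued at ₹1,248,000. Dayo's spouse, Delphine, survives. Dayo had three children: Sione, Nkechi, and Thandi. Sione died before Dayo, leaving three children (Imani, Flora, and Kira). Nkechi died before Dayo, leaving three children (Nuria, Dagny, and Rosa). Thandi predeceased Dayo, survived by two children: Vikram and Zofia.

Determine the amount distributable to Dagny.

Dagny receives ₹104,000.

The spouse counts as an additional share at the children's level, so there are 4 primary shares of ₹312,000. Delphine takes one such share (₹312,000).
The children's combined portion (₹936,000) is divided into 3 shares of ₹312,000: Sione's ₹312,000 share passes to Sione's issue; Nkechi's ₹312,000 share passes to Nkechi's issue; Thandi's ₹312,000 share passes to Thandi's issue.
Sione's share (₹312,000) is divided into 3 shares of ₹104,000: Imani, Flora, and Kira each take ₹104,000.
Nkechi's share (₹312,000) is divided into 3 shares of ₹104,000: Nuria, Dagny, and Rosa each take ₹104,000.
Thandi's share (₹312,000) is divided into 2 shares of ₹156,000: Vikram and Zofia each take ₹156,000.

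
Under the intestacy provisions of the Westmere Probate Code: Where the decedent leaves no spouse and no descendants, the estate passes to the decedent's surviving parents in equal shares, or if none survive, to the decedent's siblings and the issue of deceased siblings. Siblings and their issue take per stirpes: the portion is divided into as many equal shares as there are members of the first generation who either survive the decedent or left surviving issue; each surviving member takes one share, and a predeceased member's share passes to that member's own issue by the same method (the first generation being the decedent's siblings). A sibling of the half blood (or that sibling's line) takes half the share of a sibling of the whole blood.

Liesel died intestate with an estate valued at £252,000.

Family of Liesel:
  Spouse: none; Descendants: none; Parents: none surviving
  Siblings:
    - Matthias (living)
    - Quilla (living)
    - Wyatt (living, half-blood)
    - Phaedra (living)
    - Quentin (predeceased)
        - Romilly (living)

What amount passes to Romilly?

The entire £252,000 passes to the siblings and their issue.
Counting each half-blood sibling's line as half a unit, there are 9/2 units in £252,000, so one unit is £56,000. Whole-blood lines (Matthias, Quilla, Phaedra, and Quentin) take £56,000 each; half-blood lines (Wyatt) take £28,000 each.
Quentin's share (£56,000) passes entirely to Romilly.

Romilly receives £56,000.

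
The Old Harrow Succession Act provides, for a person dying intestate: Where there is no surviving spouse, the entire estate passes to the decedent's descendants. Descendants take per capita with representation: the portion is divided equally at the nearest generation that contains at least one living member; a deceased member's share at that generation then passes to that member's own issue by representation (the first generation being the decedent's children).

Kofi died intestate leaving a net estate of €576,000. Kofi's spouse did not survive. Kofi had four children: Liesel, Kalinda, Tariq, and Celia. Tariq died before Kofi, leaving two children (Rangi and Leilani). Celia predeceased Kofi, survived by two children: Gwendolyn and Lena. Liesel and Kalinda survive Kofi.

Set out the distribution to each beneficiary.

Liesel: €144,000; Kalinda: €144,000; Rangi: €72,000; Leilani: €72,000; Gwendolyn: €72,000; Lena: €72,000

The entire €576,000 passes to the descendants.
That amount (€576,000) is divided into 4 shares of €144,000: Liesel and Kalinda each take €144,000; Tariq's €144,000 share passes to Tariq's issue; Celia's €144,000 share passes to Celia's issue.
Tariq's share (€144,000) is divided into 2 shares of €72,000: Rangi and Leilani each take €72,000.
Celia's share (€144,000) is divided into 2 shares of €72,000: Gwendolyn and Lena each take €72,000.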